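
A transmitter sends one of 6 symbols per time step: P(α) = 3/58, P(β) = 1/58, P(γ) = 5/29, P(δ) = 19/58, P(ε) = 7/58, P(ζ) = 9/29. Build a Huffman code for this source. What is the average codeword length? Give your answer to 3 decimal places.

Repeatedly combine the two least-probable nodes; the expected code length is the sum of the merged weights.
merge 1/58 + 3/58 → 2/29
merge 2/29 + 7/58 → 11/58
merge 5/29 + 11/58 → 21/58
merge 9/29 + 19/58 → 37/58
merge 21/58 + 37/58 → 1
L = 2/29 + 11/58 + 21/58 + 37/58 + 1 = 131/58 ≈ 2.259 bits/symbol.

2.259 bits/symbol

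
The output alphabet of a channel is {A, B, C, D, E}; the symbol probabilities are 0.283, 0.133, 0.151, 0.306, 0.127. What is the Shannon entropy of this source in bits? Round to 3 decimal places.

2.215 bits

H = −Σ pᵢ log₂ pᵢ.
−0.283·log₂(0.283) = 0.5154
−0.133·log₂(0.133) = 0.3871
−0.151·log₂(0.151) = 0.4118
−0.306·log₂(0.306) = 0.5228
−0.127·log₂(0.127) = 0.3781
Sum ≈ 2.2152 → 2.215 bits.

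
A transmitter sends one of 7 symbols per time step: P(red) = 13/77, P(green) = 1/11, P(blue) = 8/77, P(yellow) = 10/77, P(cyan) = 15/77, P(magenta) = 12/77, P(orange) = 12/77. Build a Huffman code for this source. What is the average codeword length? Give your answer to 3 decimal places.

Repeatedly combine the two least-probable nodes; the expected code length is the sum of the merged weights.
merge 1/11 + 8/77 → 15/77
merge 10/77 + 12/77 → 2/7
merge 12/77 + 13/77 → 25/77
merge 15/77 + 15/77 → 30/77
merge 2/7 + 25/77 → 47/77
merge 30/77 + 47/77 → 1
L = 15/77 + 2/7 + 25/77 + 30/77 + 47/77 + 1 = 216/77 ≈ 2.805 bits/symbol.

2.805 bits/symbol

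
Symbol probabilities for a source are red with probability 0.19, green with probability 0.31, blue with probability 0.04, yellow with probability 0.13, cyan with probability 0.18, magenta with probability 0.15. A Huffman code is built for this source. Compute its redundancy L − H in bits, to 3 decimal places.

0.087 bits

Entropy H = −Σ p log₂ p ≈ 2.4033 bits.
Huffman merges: 1/25+13/100→17/100; 3/20+17/100→8/25; 9/50+19/100→37/100; 31/100+8/25→63/100; 37/100+63/100→1. L = 249/100 ≈ 2.4900.
L − H = 2.4900 − 2.4033 = 0.087 bits.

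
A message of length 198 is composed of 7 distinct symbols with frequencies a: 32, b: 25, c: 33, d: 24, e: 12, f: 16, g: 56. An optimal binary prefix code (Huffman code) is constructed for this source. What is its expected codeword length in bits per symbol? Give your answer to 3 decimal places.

2.692 bits/symbol

Probabilities are the counts divided by 198.
Repeatedly combine the two least-probable nodes; the expected code length is the sum of the merged weights.
merge 2/33 + 8/99 → 14/99
merge 4/33 + 25/198 → 49/198
merge 14/99 + 16/99 → 10/33
merge 1/6 + 49/198 → 41/99
merge 28/99 + 10/33 → 58/99
merge 41/99 + 58/99 → 1
L = 14/99 + 49/198 + 10/33 + 41/99 + 58/99 + 1 = 533/198 ≈ 2.692 bits/symbol.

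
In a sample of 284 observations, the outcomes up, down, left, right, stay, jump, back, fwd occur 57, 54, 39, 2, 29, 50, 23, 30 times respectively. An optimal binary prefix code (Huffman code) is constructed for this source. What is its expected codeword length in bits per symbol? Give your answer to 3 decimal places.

2.887 bits/symbol

Probabilities are the counts divided by 284.
Repeatedly combine the two least-probable nodes; the expected code length is the sum of the merged weights.
merge 1/142 + 23/284 → 25/284
merge 25/284 + 29/284 → 27/142
merge 15/142 + 39/284 → 69/284
merge 25/142 + 27/142 → 26/71
merge 27/142 + 57/284 → 111/284
merge 69/284 + 26/71 → 173/284
merge 111/284 + 173/284 → 1
L = 25/284 + 27/142 + 69/284 + 26/71 + 111/284 + 173/284 + 1 = 205/71 ≈ 2.887 bits/symbol.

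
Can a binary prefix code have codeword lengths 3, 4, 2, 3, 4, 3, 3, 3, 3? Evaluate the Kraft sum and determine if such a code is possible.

With common denominator 2^4 = 16: Σ 2^(−ℓᵢ) = 2/16 + 1/16 + 4/16 + 2/16 + 1/16 + 2/16 + 2/16 + 2/16 + 2/16 = 18/16 = 1.125.
Kraft's inequality requires Σ ≤ 1; here Σ = 1.125 > 1, so no such prefix code exists.

1.125; no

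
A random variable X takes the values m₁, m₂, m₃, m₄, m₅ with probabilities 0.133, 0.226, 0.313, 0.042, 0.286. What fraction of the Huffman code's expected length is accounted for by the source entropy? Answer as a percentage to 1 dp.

96.8%

Entropy H = −Σ p log₂ p ≈ 2.1051 bits.
Huffman merges: 21/500+133/1000→7/40; 7/40+113/500→401/1000; 143/500+313/1000→599/1000; 401/1000+599/1000→1. L = 87/40 ≈ 2.1750.
Efficiency = H/L = 2.1051/2.1750 = 96.8%.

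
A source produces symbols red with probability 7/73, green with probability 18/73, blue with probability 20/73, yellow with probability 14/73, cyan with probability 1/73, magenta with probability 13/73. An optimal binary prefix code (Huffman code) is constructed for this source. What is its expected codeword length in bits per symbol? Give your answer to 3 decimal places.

Repeatedly combine the two least-probable nodes; the expected code length is the sum of the merged weights.
merge 1/73 + 7/73 → 8/73
merge 8/73 + 13/73 → 21/73
merge 14/73 + 18/73 → 32/73
merge 20/73 + 21/73 → 41/73
merge 32/73 + 41/73 → 1
L = 8/73 + 21/73 + 32/73 + 41/73 + 1 = 175/73 ≈ 2.397 bits/symbol.

2.397 bits/symbol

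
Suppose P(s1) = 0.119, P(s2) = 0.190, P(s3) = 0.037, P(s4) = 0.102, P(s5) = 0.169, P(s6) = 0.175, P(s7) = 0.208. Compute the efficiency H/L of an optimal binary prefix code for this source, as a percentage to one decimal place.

Entropy H = −Σ p log₂ p ≈ 2.6773 bits.
Huffman merges: 37/1000+51/500→139/1000; 119/1000+139/1000→129/500; 169/1000+7/40→43/125; 19/100+26/125→199/500; 129/500+43/125→301/500; 199/500+301/500→1. L = 2741/1000 ≈ 2.7410.
Efficiency = H/L = 2.6773/2.7410 = 97.7%.

97.7%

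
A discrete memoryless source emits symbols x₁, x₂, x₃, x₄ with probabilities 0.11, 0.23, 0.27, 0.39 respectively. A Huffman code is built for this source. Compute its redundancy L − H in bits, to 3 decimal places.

Entropy H = −Σ p log₂ p ≈ 1.8778 bits.
Huffman merges: 11/100+23/100→17/50; 27/100+17/50→61/100; 39/100+61/100→1. L = 39/20 ≈ 1.9500.
L − H = 1.9500 − 1.8778 = 0.072 bits.

0.072 bits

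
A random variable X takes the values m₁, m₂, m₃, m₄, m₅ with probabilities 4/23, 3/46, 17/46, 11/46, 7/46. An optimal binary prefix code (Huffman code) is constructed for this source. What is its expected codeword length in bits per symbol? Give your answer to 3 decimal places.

2.217 bits/symbol

Repeatedly combine the two least-probable nodes; the expected code length is the sum of the merged weights.
merge 3/46 + 7/46 → 5/23
merge 4/23 + 5/23 → 9/23
merge 11/46 + 17/46 → 14/23
merge 9/23 + 14/23 → 1
L = 5/23 + 9/23 + 14/23 + 1 = 51/23 ≈ 2.217 bits/symbol.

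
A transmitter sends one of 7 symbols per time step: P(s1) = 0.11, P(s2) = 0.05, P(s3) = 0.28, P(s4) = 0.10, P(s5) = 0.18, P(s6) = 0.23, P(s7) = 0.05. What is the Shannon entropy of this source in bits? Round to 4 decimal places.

2.5619 bits

H = −Σ pᵢ log₂ pᵢ.
−0.11·log₂(0.11) = 0.3503
−0.05·log₂(0.05) = 0.2161
−0.28·log₂(0.28) = 0.5142
−0.10·log₂(0.10) = 0.3322
−0.18·log₂(0.18) = 0.4453
−0.23·log₂(0.23) = 0.4877
−0.05·log₂(0.05) = 0.2161
Sum ≈ 2.5619 → 2.5619 bits.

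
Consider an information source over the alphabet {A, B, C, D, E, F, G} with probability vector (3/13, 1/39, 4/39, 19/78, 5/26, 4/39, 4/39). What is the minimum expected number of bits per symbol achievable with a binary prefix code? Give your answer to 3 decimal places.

Repeatedly combine the two least-probable nodes; the expected code length is the sum of the merged weights.
merge 1/39 + 4/39 → 5/39
merge 4/39 + 4/39 → 8/39
merge 5/39 + 5/26 → 25/78
merge 8/39 + 3/13 → 17/39
merge 19/78 + 25/78 → 22/39
merge 17/39 + 22/39 → 1
L = 5/39 + 8/39 + 25/78 + 17/39 + 22/39 + 1 = 69/26 ≈ 2.654 bits/symbol.

2.654 bits/symbol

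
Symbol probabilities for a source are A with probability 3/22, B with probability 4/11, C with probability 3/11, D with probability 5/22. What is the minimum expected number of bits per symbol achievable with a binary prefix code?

Repeatedly combine the two least-probable nodes; the expected code length is the sum of the merged weights.
merge 3/22 + 5/22 → 4/11
merge 3/11 + 4/11 → 7/11
merge 4/11 + 7/11 → 1
L = 4/11 + 7/11 + 1 = 2 bits/symbol.

2 bits/symbol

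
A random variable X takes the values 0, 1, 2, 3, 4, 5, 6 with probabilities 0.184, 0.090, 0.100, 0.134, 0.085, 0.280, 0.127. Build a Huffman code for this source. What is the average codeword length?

Repeatedly combine the two least-probable nodes; the expected code length is the sum of the merged weights.
merge 17/200 + 9/100 → 7/40
merge 1/10 + 127/1000 → 227/1000
merge 67/500 + 7/40 → 309/1000
merge 23/125 + 227/1000 → 411/1000
merge 7/25 + 309/1000 → 589/1000
merge 411/1000 + 589/1000 → 1
L = 7/40 + 227/1000 + 309/1000 + 411/1000 + 589/1000 + 1 = 2711/1000 = 2.711 bits/symbol.

2.711 bits/symbol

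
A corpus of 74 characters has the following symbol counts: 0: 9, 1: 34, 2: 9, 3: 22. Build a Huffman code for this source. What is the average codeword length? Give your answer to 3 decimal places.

Probabilities are the counts divided by 74.
Repeatedly combine the two least-probable nodes; the expected code length is the sum of the merged weights.
merge 9/74 + 9/74 → 9/37
merge 9/37 + 11/37 → 20/37
merge 17/37 + 20/37 → 1
L = 9/37 + 20/37 + 1 = 66/37 ≈ 1.784 bits/symbol.

1.784 bits/symbol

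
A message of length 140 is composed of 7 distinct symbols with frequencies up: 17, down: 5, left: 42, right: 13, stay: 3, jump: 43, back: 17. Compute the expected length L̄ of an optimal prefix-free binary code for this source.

Probabilities are the counts divided by 140.
Repeatedly combine the two least-probable nodes; the expected code length is the sum of the merged weights.
merge 3/140 + 1/28 → 2/35
merge 2/35 + 13/140 → 3/20
merge 17/140 + 17/140 → 17/70
merge 3/20 + 17/70 → 11/28
merge 3/10 + 43/140 → 17/28
merge 11/28 + 17/28 → 1
L = 2/35 + 3/20 + 17/70 + 11/28 + 17/28 + 1 = 49/20 = 2.45 bits/symbol.

2.45 bits/symbol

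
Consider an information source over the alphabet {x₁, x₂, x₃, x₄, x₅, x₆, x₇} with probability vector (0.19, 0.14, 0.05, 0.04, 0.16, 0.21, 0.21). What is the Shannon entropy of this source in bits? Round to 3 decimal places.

2.623 bits

H = −Σ pᵢ log₂ pᵢ.
−0.19·log₂(0.19) = 0.4552
−0.14·log₂(0.14) = 0.3971
−0.05·log₂(0.05) = 0.2161
−0.04·log₂(0.04) = 0.1858
−0.16·log₂(0.16) = 0.4230
−0.21·log₂(0.21) = 0.4728
−0.21·log₂(0.21) = 0.4728
Sum ≈ 2.6229 → 2.623 bits.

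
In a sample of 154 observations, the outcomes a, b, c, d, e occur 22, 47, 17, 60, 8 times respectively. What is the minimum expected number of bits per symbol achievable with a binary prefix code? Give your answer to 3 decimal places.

2.078 bits/symbol

Probabilities are the counts divided by 154.
Repeatedly combine the two least-probable nodes; the expected code length is the sum of the merged weights.
merge 4/77 + 17/154 → 25/154
merge 1/7 + 25/154 → 47/154
merge 47/154 + 47/154 → 47/77
merge 30/77 + 47/77 → 1
L = 25/154 + 47/154 + 47/77 + 1 = 160/77 ≈ 2.078 bits/symbol.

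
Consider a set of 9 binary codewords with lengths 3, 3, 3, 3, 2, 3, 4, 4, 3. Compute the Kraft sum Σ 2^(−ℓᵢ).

With common denominator 2^4 = 16: Σ 2^(−ℓᵢ) = 2/16 + 2/16 + 2/16 + 2/16 + 4/16 + 2/16 + 1/16 + 1/16 + 2/16 = 18/16 = 1.125.

1.125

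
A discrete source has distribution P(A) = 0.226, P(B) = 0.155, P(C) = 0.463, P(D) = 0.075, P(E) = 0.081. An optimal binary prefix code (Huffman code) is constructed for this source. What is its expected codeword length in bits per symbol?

2.004 bits/symbol

Repeatedly combine the two least-probable nodes; the expected code length is the sum of the merged weights.
merge 3/40 + 81/1000 → 39/250
merge 31/200 + 39/250 → 311/1000
merge 113/500 + 311/1000 → 537/1000
merge 463/1000 + 537/1000 → 1
L = 39/250 + 311/1000 + 537/1000 + 1 = 501/250 = 2.004 bits/symbol.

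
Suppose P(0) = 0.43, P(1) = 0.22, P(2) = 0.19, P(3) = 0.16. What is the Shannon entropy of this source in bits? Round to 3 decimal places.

1.882 bits

H = −Σ pᵢ log₂ pᵢ.
−0.43·log₂(0.43) = 0.5236
−0.22·log₂(0.22) = 0.4806
−0.19·log₂(0.19) = 0.4552
−0.16·log₂(0.16) = 0.4230
Sum ≈ 1.8824 → 1.882 bits.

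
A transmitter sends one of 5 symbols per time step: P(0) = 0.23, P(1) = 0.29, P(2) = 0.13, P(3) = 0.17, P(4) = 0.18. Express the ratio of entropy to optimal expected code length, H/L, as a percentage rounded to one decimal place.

Entropy H = −Σ p log₂ p ≈ 2.2681 bits.
Huffman merges: 13/100+17/100→3/10; 9/50+23/100→41/100; 29/100+3/10→59/100; 41/100+59/100→1. L = 23/10 ≈ 2.3000.
Efficiency = H/L = 2.2681/2.3000 = 98.6%.

98.6%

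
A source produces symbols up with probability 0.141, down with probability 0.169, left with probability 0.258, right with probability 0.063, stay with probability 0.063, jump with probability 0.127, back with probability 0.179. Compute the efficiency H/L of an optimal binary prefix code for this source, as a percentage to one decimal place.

99.0%

Entropy H = −Σ p log₂ p ≈ 2.6612 bits.
Huffman merges: 63/1000+63/1000→63/500; 63/500+127/1000→253/1000; 141/1000+169/1000→31/100; 179/1000+253/1000→54/125; 129/500+31/100→71/125; 54/125+71/125→1. L = 2689/1000 ≈ 2.6890.
Efficiency = H/L = 2.6612/2.6890 = 99.0%.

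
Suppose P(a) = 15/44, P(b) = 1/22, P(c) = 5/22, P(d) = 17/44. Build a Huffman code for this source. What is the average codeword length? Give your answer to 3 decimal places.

1.886 bits/symbol

Repeatedly combine the two least-probable nodes; the expected code length is the sum of the merged weights.
merge 1/22 + 5/22 → 3/11
merge 3/11 + 15/44 → 27/44
merge 17/44 + 27/44 → 1
L = 3/11 + 27/44 + 1 = 83/44 ≈ 1.886 bits/symbol.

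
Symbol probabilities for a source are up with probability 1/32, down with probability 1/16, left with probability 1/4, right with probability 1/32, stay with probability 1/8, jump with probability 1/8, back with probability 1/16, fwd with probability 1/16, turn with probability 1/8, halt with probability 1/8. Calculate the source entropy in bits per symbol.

3.0625 bits

Each probability is a power of 1/2, so log₂(1/p) is an integer.
H = Σ p·log₂(1/p) = 1/32·5 + 1/16·4 + 1/4·2 + 1/32·5 + 1/8·3 + 1/8·3 + 1/16·4 + 1/16·4 + 1/8·3 + 1/8·3 = 3.0625 bits.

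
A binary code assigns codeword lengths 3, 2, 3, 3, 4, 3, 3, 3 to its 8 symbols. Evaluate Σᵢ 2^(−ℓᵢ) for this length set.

With common denominator 2^4 = 16: Σ 2^(−ℓᵢ) = 2/16 + 4/16 + 2/16 + 2/16 + 1/16 + 2/16 + 2/16 + 2/16 = 17/16 = 1.0625.

1.0625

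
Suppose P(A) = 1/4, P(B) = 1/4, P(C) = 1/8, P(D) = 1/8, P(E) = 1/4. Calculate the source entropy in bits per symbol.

2.25 bits

Each probability is a power of 1/2, so log₂(1/p) is an integer.
H = Σ p·log₂(1/p) = 1/4·2 + 1/4·2 + 1/8·3 + 1/8·3 + 1/4·2 = 2.25 bits.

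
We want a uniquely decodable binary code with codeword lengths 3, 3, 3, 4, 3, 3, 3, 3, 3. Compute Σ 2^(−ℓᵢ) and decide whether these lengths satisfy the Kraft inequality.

1.0625; no

With common denominator 2^4 = 16: Σ 2^(−ℓᵢ) = 2/16 + 2/16 + 2/16 + 1/16 + 2/16 + 2/16 + 2/16 + 2/16 + 2/16 = 17/16 = 1.0625.
Kraft's inequality requires Σ ≤ 1; here Σ = 1.0625 > 1, so no such prefix code exists.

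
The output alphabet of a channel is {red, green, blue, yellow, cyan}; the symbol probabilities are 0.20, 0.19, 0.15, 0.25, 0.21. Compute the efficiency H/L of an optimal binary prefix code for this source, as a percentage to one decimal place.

98.4%

Entropy H = −Σ p log₂ p ≈ 2.3030 bits.
Huffman merges: 3/20+19/100→17/50; 1/5+21/100→41/100; 1/4+17/50→59/100; 41/100+59/100→1. L = 117/50 ≈ 2.3400.
Efficiency = H/L = 2.3030/2.3400 = 98.4%.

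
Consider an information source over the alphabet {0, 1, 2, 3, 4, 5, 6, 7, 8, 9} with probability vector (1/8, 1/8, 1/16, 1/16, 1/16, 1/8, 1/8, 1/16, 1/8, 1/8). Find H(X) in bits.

3.25 bits

Each probability is a power of 1/2, so log₂(1/p) is an integer.
H = Σ p·log₂(1/p) = 1/8·3 + 1/8·3 + 1/16·4 + 1/16·4 + 1/16·4 + 1/8·3 + 1/8·3 + 1/16·4 + 1/8·3 + 1/8·3 = 3.25 bits.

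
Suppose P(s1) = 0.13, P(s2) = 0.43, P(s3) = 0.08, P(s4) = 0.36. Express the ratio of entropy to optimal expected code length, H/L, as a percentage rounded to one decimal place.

97.1%

Entropy H = −Σ p log₂ p ≈ 1.7283 bits.
Huffman merges: 2/25+13/100→21/100; 21/100+9/25→57/100; 43/100+57/100→1. L = 89/50 ≈ 1.7800.
Efficiency = H/L = 1.7283/1.7800 = 97.1%.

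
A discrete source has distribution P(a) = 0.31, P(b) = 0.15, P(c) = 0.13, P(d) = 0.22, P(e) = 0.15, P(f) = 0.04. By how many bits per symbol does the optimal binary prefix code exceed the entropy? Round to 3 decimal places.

0.076 bits

Entropy H = −Σ p log₂ p ≈ 2.3939 bits.
Huffman merges: 1/25+13/100→17/100; 3/20+3/20→3/10; 17/100+11/50→39/100; 3/10+31/100→61/100; 39/100+61/100→1. L = 247/100 ≈ 2.4700.
L − H = 2.4700 − 2.3939 = 0.076 bits.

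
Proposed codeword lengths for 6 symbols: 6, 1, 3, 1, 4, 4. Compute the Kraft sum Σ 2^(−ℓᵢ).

With common denominator 2^6 = 64: Σ 2^(−ℓᵢ) = 1/64 + 32/64 + 8/64 + 32/64 + 4/64 + 4/64 = 81/64 = 1.265625.

1.265625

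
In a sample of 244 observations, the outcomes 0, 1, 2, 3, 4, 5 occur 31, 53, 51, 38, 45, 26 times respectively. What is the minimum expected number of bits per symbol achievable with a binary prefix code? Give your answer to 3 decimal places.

2.574 bits/symbol

Probabilities are the counts divided by 244.
Repeatedly combine the two least-probable nodes; the expected code length is the sum of the merged weights.
merge 13/122 + 31/244 → 57/244
merge 19/122 + 45/244 → 83/244
merge 51/244 + 53/244 → 26/61
merge 57/244 + 83/244 → 35/61
merge 26/61 + 35/61 → 1
L = 57/244 + 83/244 + 26/61 + 35/61 + 1 = 157/61 ≈ 2.574 bits/symbol.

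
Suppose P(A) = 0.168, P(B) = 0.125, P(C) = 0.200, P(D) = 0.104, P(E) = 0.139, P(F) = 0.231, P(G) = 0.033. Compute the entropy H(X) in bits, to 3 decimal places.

2.658 bits

H = −Σ pᵢ log₂ pᵢ.
−0.168·log₂(0.168) = 0.4323
−0.125·log₂(0.125) = 0.3750
−0.200·log₂(0.200) = 0.4644
−0.104·log₂(0.104) = 0.3396
−0.139·log₂(0.139) = 0.3957
−0.231·log₂(0.231) = 0.4883
−0.033·log₂(0.033) = 0.1624
Sum ≈ 2.6578 → 2.658 bits.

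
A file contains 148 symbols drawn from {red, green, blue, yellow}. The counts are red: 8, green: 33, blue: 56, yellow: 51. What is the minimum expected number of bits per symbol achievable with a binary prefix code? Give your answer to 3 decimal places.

1.899 bits/symbol

Probabilities are the counts divided by 148.
Repeatedly combine the two least-probable nodes; the expected code length is the sum of the merged weights.
merge 2/37 + 33/148 → 41/148
merge 41/148 + 51/148 → 23/37
merge 14/37 + 23/37 → 1
L = 41/148 + 23/37 + 1 = 281/148 ≈ 1.899 bits/symbol.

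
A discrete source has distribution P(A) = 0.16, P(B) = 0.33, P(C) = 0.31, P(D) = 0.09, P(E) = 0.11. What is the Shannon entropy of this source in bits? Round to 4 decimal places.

H = −Σ pᵢ log₂ pᵢ.
−0.16·log₂(0.16) = 0.4230
−0.33·log₂(0.33) = 0.5278
−0.31·log₂(0.31) = 0.5238
−0.09·log₂(0.09) = 0.3127
−0.11·log₂(0.11) = 0.3503
Sum ≈ 2.1376 → 2.1376 bits.

2.1376 bits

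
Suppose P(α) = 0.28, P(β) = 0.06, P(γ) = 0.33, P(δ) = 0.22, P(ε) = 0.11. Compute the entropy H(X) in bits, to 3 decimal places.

2.116 bits

H = −Σ pᵢ log₂ pᵢ.
−0.28·log₂(0.28) = 0.5142
−0.06·log₂(0.06) = 0.2435
−0.33·log₂(0.33) = 0.5278
−0.22·log₂(0.22) = 0.4806
−0.11·log₂(0.11) = 0.3503
Sum ≈ 2.1164 → 2.116 bits.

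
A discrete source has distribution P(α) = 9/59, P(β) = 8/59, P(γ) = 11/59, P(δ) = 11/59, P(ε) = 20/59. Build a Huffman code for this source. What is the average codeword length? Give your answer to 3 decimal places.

2.288 bits/symbol

Repeatedly combine the two least-probable nodes; the expected code length is the sum of the merged weights.
merge 8/59 + 9/59 → 17/59
merge 11/59 + 11/59 → 22/59
merge 17/59 + 20/59 → 37/59
merge 22/59 + 37/59 → 1
L = 17/59 + 22/59 + 37/59 + 1 = 135/59 ≈ 2.288 bits/symbol.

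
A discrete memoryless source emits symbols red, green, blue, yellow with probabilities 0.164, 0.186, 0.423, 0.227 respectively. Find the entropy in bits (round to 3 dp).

1.890 bits

H = −Σ pᵢ log₂ pᵢ.
−0.164·log₂(0.164) = 0.4278
−0.186·log₂(0.186) = 0.4514
−0.423·log₂(0.423) = 0.5251
−0.227·log₂(0.227) = 0.4856
Sum ≈ 1.8898 → 1.890 bits.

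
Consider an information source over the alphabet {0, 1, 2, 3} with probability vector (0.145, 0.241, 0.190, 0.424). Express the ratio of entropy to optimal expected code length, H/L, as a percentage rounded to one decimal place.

98.3%

Entropy H = −Σ p log₂ p ≈ 1.8788 bits.
Huffman merges: 29/200+19/100→67/200; 241/1000+67/200→72/125; 53/125+72/125→1. L = 1911/1000 ≈ 1.9110.
Efficiency = H/L = 1.8788/1.9110 = 98.3%.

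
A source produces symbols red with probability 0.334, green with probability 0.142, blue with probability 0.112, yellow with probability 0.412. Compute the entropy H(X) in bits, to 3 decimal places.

1.809 bits

H = −Σ pᵢ log₂ pᵢ.
−0.334·log₂(0.334) = 0.5284
−0.142·log₂(0.142) = 0.3999
−0.112·log₂(0.112) = 0.3537
−0.412·log₂(0.412) = 0.5271
Sum ≈ 1.8091 → 1.809 bits.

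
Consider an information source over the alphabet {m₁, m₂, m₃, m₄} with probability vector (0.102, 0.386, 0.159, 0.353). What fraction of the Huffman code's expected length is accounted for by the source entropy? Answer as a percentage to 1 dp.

97.0%

Entropy H = −Σ p log₂ p ≈ 1.8181 bits.
Huffman merges: 51/500+159/1000→261/1000; 261/1000+353/1000→307/500; 193/500+307/500→1. L = 15/8 ≈ 1.8750.
Efficiency = H/L = 1.8181/1.8750 = 97.0%.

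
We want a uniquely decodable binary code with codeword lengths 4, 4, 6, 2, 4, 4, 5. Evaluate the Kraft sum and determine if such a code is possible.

0.546875; yes

With common denominator 2^6 = 64: Σ 2^(−ℓᵢ) = 4/64 + 4/64 + 1/64 + 16/64 + 4/64 + 4/64 + 2/64 = 35/64 = 0.546875.
Kraft's inequality requires Σ ≤ 1; here Σ = 0.546875 ≤ 1, so such a prefix code exists.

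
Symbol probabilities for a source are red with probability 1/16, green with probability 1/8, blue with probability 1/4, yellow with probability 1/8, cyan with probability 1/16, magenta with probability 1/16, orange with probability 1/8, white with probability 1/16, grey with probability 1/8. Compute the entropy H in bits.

Each probability is a power of 1/2, so log₂(1/p) is an integer.
H = Σ p·log₂(1/p) = 1/16·4 + 1/8·3 + 1/4·2 + 1/8·3 + 1/16·4 + 1/16·4 + 1/8·3 + 1/16·4 + 1/8·3 = 3 bits.

3 bits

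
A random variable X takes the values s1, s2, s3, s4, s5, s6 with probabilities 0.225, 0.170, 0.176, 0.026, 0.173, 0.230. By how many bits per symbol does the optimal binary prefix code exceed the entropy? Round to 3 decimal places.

0.123 bits

Entropy H = −Σ p log₂ p ≈ 2.4224 bits.
Huffman merges: 13/500+17/100→49/250; 173/1000+22/125→349/1000; 49/250+9/40→421/1000; 23/100+349/1000→579/1000; 421/1000+579/1000→1. L = 509/200 ≈ 2.5450.
L − H = 2.5450 − 2.4224 = 0.123 bits.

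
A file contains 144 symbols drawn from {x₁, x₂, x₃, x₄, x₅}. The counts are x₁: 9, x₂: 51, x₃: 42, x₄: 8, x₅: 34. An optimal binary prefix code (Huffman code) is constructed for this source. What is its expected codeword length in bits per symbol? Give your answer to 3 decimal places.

2.118 bits/symbol

Probabilities are the counts divided by 144.
Repeatedly combine the two least-probable nodes; the expected code length is the sum of the merged weights.
merge 1/18 + 1/16 → 17/144
merge 17/144 + 17/72 → 17/48
merge 7/24 + 17/48 → 31/48
merge 17/48 + 31/48 → 1
L = 17/144 + 17/48 + 31/48 + 1 = 305/144 ≈ 2.118 bits/symbol.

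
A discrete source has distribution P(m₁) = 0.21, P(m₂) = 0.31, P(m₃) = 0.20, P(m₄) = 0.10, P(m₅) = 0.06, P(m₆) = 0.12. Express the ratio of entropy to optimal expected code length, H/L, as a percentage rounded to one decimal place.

98.5%

Entropy H = −Σ p log₂ p ≈ 2.4038 bits.
Huffman merges: 3/50+1/10→4/25; 3/25+4/25→7/25; 1/5+21/100→41/100; 7/25+31/100→59/100; 41/100+59/100→1. L = 61/25 ≈ 2.4400.
Efficiency = H/L = 2.4038/2.4400 = 98.5%.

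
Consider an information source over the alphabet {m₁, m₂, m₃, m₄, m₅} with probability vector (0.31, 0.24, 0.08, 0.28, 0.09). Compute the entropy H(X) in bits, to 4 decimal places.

2.1363 bits

H = −Σ pᵢ log₂ pᵢ.
−0.31·log₂(0.31) = 0.5238
−0.24·log₂(0.24) = 0.4941
−0.08·log₂(0.08) = 0.2915
−0.28·log₂(0.28) = 0.5142
−0.09·log₂(0.09) = 0.3127
Sum ≈ 2.1363 → 2.1363 bits.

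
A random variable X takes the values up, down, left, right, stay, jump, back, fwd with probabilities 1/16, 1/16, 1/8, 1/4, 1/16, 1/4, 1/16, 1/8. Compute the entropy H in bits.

2.75 bits

Each probability is a power of 1/2, so log₂(1/p) is an integer.
H = Σ p·log₂(1/p) = 1/16·4 + 1/16·4 + 1/8·3 + 1/4·2 + 1/16·4 + 1/4·2 + 1/16·4 + 1/8·3 = 2.75 bits.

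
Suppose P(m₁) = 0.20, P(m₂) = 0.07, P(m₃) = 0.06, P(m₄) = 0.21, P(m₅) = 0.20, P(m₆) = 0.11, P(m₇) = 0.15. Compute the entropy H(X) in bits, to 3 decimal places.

H = −Σ pᵢ log₂ pᵢ.
−0.20·log₂(0.20) = 0.4644
−0.07·log₂(0.07) = 0.2686
−0.06·log₂(0.06) = 0.2435
−0.21·log₂(0.21) = 0.4728
−0.20·log₂(0.20) = 0.4644
−0.11·log₂(0.11) = 0.3503
−0.15·log₂(0.15) = 0.4105
Sum ≈ 2.6745 → 2.675 bits.

2.675 bits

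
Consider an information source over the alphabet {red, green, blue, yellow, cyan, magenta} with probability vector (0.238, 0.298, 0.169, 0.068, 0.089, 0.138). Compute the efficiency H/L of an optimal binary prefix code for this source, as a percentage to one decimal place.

Entropy H = −Σ p log₂ p ≈ 2.4155 bits.
Huffman merges: 17/250+89/1000→157/1000; 69/500+157/1000→59/200; 169/1000+119/500→407/1000; 59/200+149/500→593/1000; 407/1000+593/1000→1. L = 613/250 ≈ 2.4520.
Efficiency = H/L = 2.4155/2.4520 = 98.5%.

98.5%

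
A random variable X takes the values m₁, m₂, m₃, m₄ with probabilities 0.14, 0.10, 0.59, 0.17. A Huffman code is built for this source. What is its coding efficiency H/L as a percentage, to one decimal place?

Entropy H = −Σ p log₂ p ≈ 1.6130 bits.
Huffman merges: 1/10+7/50→6/25; 17/100+6/25→41/100; 41/100+59/100→1. L = 33/20 ≈ 1.6500.
Efficiency = H/L = 1.6130/1.6500 = 97.8%.

97.8%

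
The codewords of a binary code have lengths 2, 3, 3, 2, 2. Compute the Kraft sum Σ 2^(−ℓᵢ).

1

With common denominator 2^3 = 8: Σ 2^(−ℓᵢ) = 2/8 + 1/8 + 1/8 + 2/8 + 2/8 = 8/8 = 1.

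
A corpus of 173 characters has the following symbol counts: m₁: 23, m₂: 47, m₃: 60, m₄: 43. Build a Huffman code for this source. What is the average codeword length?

Probabilities are the counts divided by 173.
Repeatedly combine the two least-probable nodes; the expected code length is the sum of the merged weights.
merge 23/173 + 43/173 → 66/173
merge 47/173 + 60/173 → 107/173
merge 66/173 + 107/173 → 1
L = 66/173 + 107/173 + 1 = 2 bits/symbol.

2 bits/symbol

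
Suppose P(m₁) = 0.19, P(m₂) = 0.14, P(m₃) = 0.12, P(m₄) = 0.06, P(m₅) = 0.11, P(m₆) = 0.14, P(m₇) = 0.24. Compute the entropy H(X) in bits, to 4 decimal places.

2.7045 bits

H = −Σ pᵢ log₂ pᵢ.
−0.19·log₂(0.19) = 0.4552
−0.14·log₂(0.14) = 0.3971
−0.12·log₂(0.12) = 0.3671
−0.06·log₂(0.06) = 0.2435
−0.11·log₂(0.11) = 0.3503
−0.14·log₂(0.14) = 0.3971
−0.24·log₂(0.24) = 0.4941
Sum ≈ 2.7045 → 2.7045 bits.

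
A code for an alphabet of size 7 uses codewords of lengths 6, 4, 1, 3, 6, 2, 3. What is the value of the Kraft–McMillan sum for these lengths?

With common denominator 2^6 = 64: Σ 2^(−ℓᵢ) = 1/64 + 4/64 + 32/64 + 8/64 + 1/64 + 16/64 + 8/64 = 70/64 = 1.09375.

1.09375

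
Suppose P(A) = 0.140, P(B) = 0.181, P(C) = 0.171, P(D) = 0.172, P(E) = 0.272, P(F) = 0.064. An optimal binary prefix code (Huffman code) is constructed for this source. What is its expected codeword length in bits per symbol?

Repeatedly combine the two least-probable nodes; the expected code length is the sum of the merged weights.
merge 8/125 + 7/50 → 51/250
merge 171/1000 + 43/250 → 343/1000
merge 181/1000 + 51/250 → 77/200
merge 34/125 + 343/1000 → 123/200
merge 77/200 + 123/200 → 1
L = 51/250 + 343/1000 + 77/200 + 123/200 + 1 = 2547/1000 = 2.547 bits/symbol.

2.547 bits/symbol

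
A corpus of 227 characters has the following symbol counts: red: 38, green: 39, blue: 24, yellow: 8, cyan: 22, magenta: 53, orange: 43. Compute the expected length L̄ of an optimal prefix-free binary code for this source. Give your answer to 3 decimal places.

Probabilities are the counts divided by 227.
Repeatedly combine the two least-probable nodes; the expected code length is the sum of the merged weights.
merge 8/227 + 22/227 → 30/227
merge 24/227 + 30/227 → 54/227
merge 38/227 + 39/227 → 77/227
merge 43/227 + 53/227 → 96/227
merge 54/227 + 77/227 → 131/227
merge 96/227 + 131/227 → 1
L = 30/227 + 54/227 + 77/227 + 96/227 + 131/227 + 1 = 615/227 ≈ 2.709 bits/symbol.

2.709 bits/symbol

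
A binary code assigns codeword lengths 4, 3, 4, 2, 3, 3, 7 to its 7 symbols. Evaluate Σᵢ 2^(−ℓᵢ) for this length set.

0.7578125

With common denominator 2^7 = 128: Σ 2^(−ℓᵢ) = 8/128 + 16/128 + 8/128 + 32/128 + 16/128 + 16/128 + 1/128 = 97/128 = 0.7578125.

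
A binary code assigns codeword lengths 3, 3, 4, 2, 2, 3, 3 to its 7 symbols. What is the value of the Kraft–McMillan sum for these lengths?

With common denominator 2^4 = 16: Σ 2^(−ℓᵢ) = 2/16 + 2/16 + 1/16 + 4/16 + 4/16 + 2/16 + 2/16 = 17/16 = 1.0625.

1.0625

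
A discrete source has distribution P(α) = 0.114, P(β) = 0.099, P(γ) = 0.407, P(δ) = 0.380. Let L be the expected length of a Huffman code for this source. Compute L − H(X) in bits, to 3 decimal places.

0.060 bits

Entropy H = −Σ p log₂ p ≈ 1.7457 bits.
Huffman merges: 99/1000+57/500→213/1000; 213/1000+19/50→593/1000; 407/1000+593/1000→1. L = 903/500 ≈ 1.8060.
L − H = 1.8060 − 1.7457 = 0.060 bits.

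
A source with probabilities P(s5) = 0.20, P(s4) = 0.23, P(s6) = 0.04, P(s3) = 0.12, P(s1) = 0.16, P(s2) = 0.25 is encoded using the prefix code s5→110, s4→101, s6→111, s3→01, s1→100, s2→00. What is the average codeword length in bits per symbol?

L̄ = Σ pᵢ·ℓᵢ = 0.20·3 + 0.23·3 + 0.04·3 + 0.12·2 + 0.16·3 + 0.25·2 = 2.63 bits/symbol.

2.63 bits/symbol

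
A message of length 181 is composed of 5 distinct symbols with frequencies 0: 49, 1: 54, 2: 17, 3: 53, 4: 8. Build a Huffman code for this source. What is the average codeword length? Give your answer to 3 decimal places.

Probabilities are the counts divided by 181.
Repeatedly combine the two least-probable nodes; the expected code length is the sum of the merged weights.
merge 8/181 + 17/181 → 25/181
merge 25/181 + 49/181 → 74/181
merge 53/181 + 54/181 → 107/181
merge 74/181 + 107/181 → 1
L = 25/181 + 74/181 + 107/181 + 1 = 387/181 ≈ 2.138 bits/symbol.

2.138 bits/symbol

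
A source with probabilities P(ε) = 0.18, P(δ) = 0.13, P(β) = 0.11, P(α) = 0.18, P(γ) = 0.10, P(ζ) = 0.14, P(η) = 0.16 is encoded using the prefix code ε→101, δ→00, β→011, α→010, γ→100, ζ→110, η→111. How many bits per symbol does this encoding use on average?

L̄ = Σ pᵢ·ℓᵢ = 0.18·3 + 0.13·2 + 0.11·3 + 0.18·3 + 0.10·3 + 0.14·3 + 0.16·3 = 2.87 bits/symbol.

2.87 bits/symbol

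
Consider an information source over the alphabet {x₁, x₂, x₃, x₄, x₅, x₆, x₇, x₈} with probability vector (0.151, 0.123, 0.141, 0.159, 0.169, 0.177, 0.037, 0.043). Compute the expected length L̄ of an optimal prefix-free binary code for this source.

2.903 bits/symbol

Repeatedly combine the two least-probable nodes; the expected code length is the sum of the merged weights.
merge 37/1000 + 43/1000 → 2/25
merge 2/25 + 123/1000 → 203/1000
merge 141/1000 + 151/1000 → 73/250
merge 159/1000 + 169/1000 → 41/125
merge 177/1000 + 203/1000 → 19/50
merge 73/250 + 41/125 → 31/50
merge 19/50 + 31/50 → 1
L = 2/25 + 203/1000 + 73/250 + 41/125 + 19/50 + 31/50 + 1 = 2903/1000 = 2.903 bits/symbol.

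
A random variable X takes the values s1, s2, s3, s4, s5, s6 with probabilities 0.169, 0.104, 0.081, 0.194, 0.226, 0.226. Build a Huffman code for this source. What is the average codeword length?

2.539 bits/symbol

Repeatedly combine the two least-probable nodes; the expected code length is the sum of the merged weights.
merge 81/1000 + 13/125 → 37/200
merge 169/1000 + 37/200 → 177/500
merge 97/500 + 113/500 → 21/50
merge 113/500 + 177/500 → 29/50
merge 21/50 + 29/50 → 1
L = 37/200 + 177/500 + 21/50 + 29/50 + 1 = 2539/1000 = 2.539 bits/symbol.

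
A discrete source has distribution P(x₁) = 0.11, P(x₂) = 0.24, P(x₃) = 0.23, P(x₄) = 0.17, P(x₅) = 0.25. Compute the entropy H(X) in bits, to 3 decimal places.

H = −Σ pᵢ log₂ pᵢ.
−0.11·log₂(0.11) = 0.3503
−0.24·log₂(0.24) = 0.4941
−0.23·log₂(0.23) = 0.4877
−0.17·log₂(0.17) = 0.4346
−0.25·log₂(0.25) = 0.5000
Sum ≈ 2.2667 → 2.267 bits.

2.267 bits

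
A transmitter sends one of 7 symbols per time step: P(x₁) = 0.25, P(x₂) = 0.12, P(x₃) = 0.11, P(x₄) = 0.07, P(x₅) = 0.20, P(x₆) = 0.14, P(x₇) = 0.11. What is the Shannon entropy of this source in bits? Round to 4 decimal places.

2.6977 bits

H = −Σ pᵢ log₂ pᵢ.
−0.25·log₂(0.25) = 0.5000
−0.12·log₂(0.12) = 0.3671
−0.11·log₂(0.11) = 0.3503
−0.07·log₂(0.07) = 0.2686
−0.20·log₂(0.20) = 0.4644
−0.14·log₂(0.14) = 0.3971
−0.11·log₂(0.11) = 0.3503
Sum ≈ 2.6977 → 2.6977 bits.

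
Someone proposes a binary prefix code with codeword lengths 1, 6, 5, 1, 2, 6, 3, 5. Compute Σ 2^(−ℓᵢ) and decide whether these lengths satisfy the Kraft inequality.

1.46875; no

With common denominator 2^6 = 64: Σ 2^(−ℓᵢ) = 32/64 + 1/64 + 2/64 + 32/64 + 16/64 + 1/64 + 8/64 + 2/64 = 94/64 = 1.46875.
Kraft's inequality requires Σ ≤ 1; here Σ = 1.46875 > 1, so no such prefix code exists.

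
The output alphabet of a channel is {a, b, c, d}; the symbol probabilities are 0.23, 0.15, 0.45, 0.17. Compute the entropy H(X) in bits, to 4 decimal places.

1.8512 bits

H = −Σ pᵢ log₂ pᵢ.
−0.23·log₂(0.23) = 0.4877
−0.15·log₂(0.15) = 0.4105
−0.45·log₂(0.45) = 0.5184
−0.17·log₂(0.17) = 0.4346
Sum ≈ 1.8512 → 1.8512 bits.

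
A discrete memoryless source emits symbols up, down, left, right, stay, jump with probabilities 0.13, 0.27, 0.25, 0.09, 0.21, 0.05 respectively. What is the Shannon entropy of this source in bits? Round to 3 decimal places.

H = −Σ pᵢ log₂ pᵢ.
−0.13·log₂(0.13) = 0.3826
−0.27·log₂(0.27) = 0.5100
−0.25·log₂(0.25) = 0.5000
−0.09·log₂(0.09) = 0.3127
−0.21·log₂(0.21) = 0.4728
−0.05·log₂(0.05) = 0.2161
Sum ≈ 2.3942 → 2.394 bits.

2.394 bits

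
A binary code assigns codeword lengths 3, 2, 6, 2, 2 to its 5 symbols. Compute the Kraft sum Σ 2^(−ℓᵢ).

With common denominator 2^6 = 64: Σ 2^(−ℓᵢ) = 8/64 + 16/64 + 1/64 + 16/64 + 16/64 = 57/64 = 0.890625.

0.890625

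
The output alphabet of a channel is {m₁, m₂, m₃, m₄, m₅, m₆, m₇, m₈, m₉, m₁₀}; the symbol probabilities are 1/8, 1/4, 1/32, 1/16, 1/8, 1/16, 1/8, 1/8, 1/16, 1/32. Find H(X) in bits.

Each probability is a power of 1/2, so log₂(1/p) is an integer.
H = Σ p·log₂(1/p) = 1/8·3 + 1/4·2 + 1/32·5 + 1/16·4 + 1/8·3 + 1/16·4 + 1/8·3 + 1/8·3 + 1/16·4 + 1/32·5 = 3.0625 bits.

3.0625 bits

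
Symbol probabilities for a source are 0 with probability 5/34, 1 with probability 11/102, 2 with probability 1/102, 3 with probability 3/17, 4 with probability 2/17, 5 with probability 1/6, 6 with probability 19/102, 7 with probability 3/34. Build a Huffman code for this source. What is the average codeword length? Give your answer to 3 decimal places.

Repeatedly combine the two least-probable nodes; the expected code length is the sum of the merged weights.
merge 1/102 + 3/34 → 5/51
merge 5/51 + 11/102 → 7/34
merge 2/17 + 5/34 → 9/34
merge 1/6 + 3/17 → 35/102
merge 19/102 + 7/34 → 20/51
merge 9/34 + 35/102 → 31/51
merge 20/51 + 31/51 → 1
L = 5/51 + 7/34 + 9/34 + 35/102 + 20/51 + 31/51 + 1 = 99/34 ≈ 2.912 bits/symbol.

2.912 bits/symbol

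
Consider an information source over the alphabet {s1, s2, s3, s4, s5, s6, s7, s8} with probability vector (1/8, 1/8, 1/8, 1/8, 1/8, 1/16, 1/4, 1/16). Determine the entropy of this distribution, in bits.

2.875 bits

Each probability is a power of 1/2, so log₂(1/p) is an integer.
H = Σ p·log₂(1/p) = 1/8·3 + 1/8·3 + 1/8·3 + 1/8·3 + 1/8·3 + 1/16·4 + 1/4·2 + 1/16·4 = 2.875 bits.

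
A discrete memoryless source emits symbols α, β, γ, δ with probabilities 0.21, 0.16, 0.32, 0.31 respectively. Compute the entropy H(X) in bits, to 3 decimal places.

1.946 bits

H = −Σ pᵢ log₂ pᵢ.
−0.21·log₂(0.21) = 0.4728
−0.16·log₂(0.16) = 0.4230
−0.32·log₂(0.32) = 0.5260
−0.31·log₂(0.31) = 0.5238
Sum ≈ 1.9457 → 1.946 bits.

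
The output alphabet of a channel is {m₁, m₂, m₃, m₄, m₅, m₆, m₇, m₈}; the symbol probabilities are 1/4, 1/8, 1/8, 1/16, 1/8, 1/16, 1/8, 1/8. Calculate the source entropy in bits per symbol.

2.875 bits

Each probability is a power of 1/2, so log₂(1/p) is an integer.
H = Σ p·log₂(1/p) = 1/4·2 + 1/8·3 + 1/8·3 + 1/16·4 + 1/8·3 + 1/16·4 + 1/8·3 + 1/8·3 = 2.875 bits.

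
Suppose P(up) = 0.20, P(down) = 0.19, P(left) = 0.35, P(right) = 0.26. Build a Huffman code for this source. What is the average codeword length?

Repeatedly combine the two least-probable nodes; the expected code length is the sum of the merged weights.
merge 19/100 + 1/5 → 39/100
merge 13/50 + 7/20 → 61/100
merge 39/100 + 61/100 → 1
L = 39/100 + 61/100 + 1 = 2 bits/symbol.

2 bits/symbol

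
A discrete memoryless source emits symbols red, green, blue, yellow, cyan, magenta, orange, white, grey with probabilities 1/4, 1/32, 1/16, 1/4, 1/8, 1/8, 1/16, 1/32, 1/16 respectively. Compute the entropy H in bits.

Each probability is a power of 1/2, so log₂(1/p) is an integer.
H = Σ p·log₂(1/p) = 1/4·2 + 1/32·5 + 1/16·4 + 1/4·2 + 1/8·3 + 1/8·3 + 1/16·4 + 1/32·5 + 1/16·4 = 2.8125 bits.

2.8125 bits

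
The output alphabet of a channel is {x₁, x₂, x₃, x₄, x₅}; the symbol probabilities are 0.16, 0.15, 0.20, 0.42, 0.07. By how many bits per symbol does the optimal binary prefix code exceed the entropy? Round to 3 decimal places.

Entropy H = −Σ p log₂ p ≈ 2.0921 bits.
Huffman merges: 7/100+3/20→11/50; 4/25+1/5→9/25; 11/50+9/25→29/50; 21/50+29/50→1. L = 54/25 ≈ 2.1600.
L − H = 2.1600 − 2.0921 = 0.068 bits.

0.068 bits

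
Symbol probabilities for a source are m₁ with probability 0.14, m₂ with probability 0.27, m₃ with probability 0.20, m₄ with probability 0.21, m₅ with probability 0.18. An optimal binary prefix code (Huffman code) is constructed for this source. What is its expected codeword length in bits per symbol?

Repeatedly combine the two least-probable nodes; the expected code length is the sum of the merged weights.
merge 7/50 + 9/50 → 8/25
merge 1/5 + 21/100 → 41/100
merge 27/100 + 8/25 → 59/100
merge 41/100 + 59/100 → 1
L = 8/25 + 41/100 + 59/100 + 1 = 58/25 = 2.32 bits/symbol.

2.32 bits/symbol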